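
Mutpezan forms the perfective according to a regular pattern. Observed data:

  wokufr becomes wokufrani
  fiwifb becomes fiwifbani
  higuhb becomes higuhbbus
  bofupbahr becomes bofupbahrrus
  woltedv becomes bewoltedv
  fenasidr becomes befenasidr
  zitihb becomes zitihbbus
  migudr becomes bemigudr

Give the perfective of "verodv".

beverodv

"verodv" has second-to-last letter 'd'. The stems whose second-to-last letter is 'd' (woltedv → bewoltedv, migudr → bemigudr, fenasidr → befenasidr) add the prefix be-.
The other patterns: stems whose second-to-last letter is 'h' double the final consonant and add -us; stems whose second-to-last letter is 'f' add -ani.
So verodv → beverodv.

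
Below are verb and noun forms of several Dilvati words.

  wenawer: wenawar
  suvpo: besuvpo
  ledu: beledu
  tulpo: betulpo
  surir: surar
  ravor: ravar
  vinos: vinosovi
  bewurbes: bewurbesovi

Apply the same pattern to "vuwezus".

vuwezusovi

ravor and vinos both have last vowel 'o' yet inflect differently (ravar, vinosovi), so the last vowel is not what conditions the rule; the final letter is.
"vuwezus" ends in -s. The stems ending in -s (vinos → vinosovi, bewurbes → bewurbesovi) add -ovi.
The other patterns: stems ending in -r change the last vowel to 'a'; stems ending in -o or -u add the prefix be-.
So vuwezus → vuwezusovi.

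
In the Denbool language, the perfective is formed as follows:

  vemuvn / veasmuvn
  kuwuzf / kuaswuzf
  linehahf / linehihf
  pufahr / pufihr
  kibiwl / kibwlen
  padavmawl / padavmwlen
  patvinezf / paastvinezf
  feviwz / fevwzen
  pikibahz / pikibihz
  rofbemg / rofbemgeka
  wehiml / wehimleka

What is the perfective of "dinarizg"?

diasnarizg

wehiml and padavmawl both end in -l yet inflect differently (wehimleka, padavmwlen), so the final letter is not what conditions the rule; the second-to-last letter is.
"dinarizg" has second-to-last letter 'z'. The stems whose second-to-last letter is 'z' (patvinezf → paastvinezf, kuwuzf → kuaswuzf) insert -as- after the first vowel.
So dinarizg → diasnarizg.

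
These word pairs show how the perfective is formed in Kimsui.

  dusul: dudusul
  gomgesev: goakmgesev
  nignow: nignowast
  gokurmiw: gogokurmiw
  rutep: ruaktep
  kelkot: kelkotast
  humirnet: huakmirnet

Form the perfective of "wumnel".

kelkot and humirnet both end in -t yet inflect differently (kelkotast, huakmirnet), so the final letter is not what conditions the rule; the last vowel is.
"wumnel" has last vowel 'e'. The stems whose last vowel is 'e' (gomgesev → goakmgesev, rutep → ruaktep, humirnet → huakmirnet) insert -ak- after the first vowel.
So wumnel → wuakmnel.

wuakmnel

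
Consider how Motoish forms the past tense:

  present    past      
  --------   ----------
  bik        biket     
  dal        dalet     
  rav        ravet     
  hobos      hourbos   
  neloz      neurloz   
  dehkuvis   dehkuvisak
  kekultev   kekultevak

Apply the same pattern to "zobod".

"zobod" has 2 vowels. The stems with 2 vowels (hobos → hourbos, neloz → neurloz) insert -ur- after the first vowel.
The other patterns: stems with 1 vowel add -et; stems with 3 vowels add -ak.
So zobod → zourbod.

zourbod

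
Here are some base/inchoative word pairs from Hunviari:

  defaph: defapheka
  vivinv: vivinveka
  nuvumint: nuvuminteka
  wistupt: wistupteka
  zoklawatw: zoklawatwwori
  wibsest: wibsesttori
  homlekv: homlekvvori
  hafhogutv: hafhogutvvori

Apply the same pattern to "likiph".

nuvumint and wibsest both end in -t yet inflect differently (nuvuminteka, wibsesttori), so the final letter is not what conditions the rule; the second-to-last letter is.
"likiph" has second-to-last letter 'p'. The stems whose second-to-last letter is 'p' (defaph → defapheka, wistupt → wistupteka) add -eka.
So likiph → likipheka.

likipheka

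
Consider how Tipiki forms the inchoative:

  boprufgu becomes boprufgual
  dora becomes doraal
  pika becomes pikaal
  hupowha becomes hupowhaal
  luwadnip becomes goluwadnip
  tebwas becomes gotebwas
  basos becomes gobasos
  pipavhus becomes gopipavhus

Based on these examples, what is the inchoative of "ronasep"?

dora and tebwas both have last vowel 'a' yet inflect differently (doraal, gotebwas), so the last vowel is not what conditions the rule; whether the stem ends in a vowel or a consonant is.
"ronasep" ends in a consonant. The stems ending in a consonant (luwadnip → goluwadnip, tebwas → gotebwas, basos → gobasos) add the prefix go-.
The other pattern: stems ending in a vowel add -al.
So ronasep → goronasep.

goronasep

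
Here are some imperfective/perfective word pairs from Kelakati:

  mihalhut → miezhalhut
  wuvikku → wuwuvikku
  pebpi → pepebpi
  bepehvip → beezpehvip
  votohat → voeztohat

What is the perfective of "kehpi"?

wuvikku and mihalhut both have last vowel 'u' yet inflect differently (wuwuvikku, miezhalhut), so the last vowel is not what conditions the rule; whether the stem ends in a vowel or a consonant is.
"kehpi" ends in a vowel. The stems ending in a vowel (pebpi → pepebpi, wuvikku → wuwuvikku) repeat the first consonant+vowel as a prefix.
The other pattern: stems ending in a consonant insert -ez- after the first vowel.
So kehpi → kekehpi.

kekehpi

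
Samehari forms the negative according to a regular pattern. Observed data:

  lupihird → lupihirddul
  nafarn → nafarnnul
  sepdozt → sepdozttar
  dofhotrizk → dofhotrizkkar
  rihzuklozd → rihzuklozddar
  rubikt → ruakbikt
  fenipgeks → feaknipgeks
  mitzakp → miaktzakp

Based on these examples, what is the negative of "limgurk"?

lupihird and rihzuklozd both end in -d yet inflect differently (lupihirddul, rihzuklozddar), so the final letter is not what conditions the rule; the second-to-last letter is.
"limgurk" has second-to-last letter 'r'. The stems whose second-to-last letter is 'r' (lupihird → lupihirddul, nafarn → nafarnnul) double the final consonant and add -ul.
So limgurk → limgurkkul.

limgurkkul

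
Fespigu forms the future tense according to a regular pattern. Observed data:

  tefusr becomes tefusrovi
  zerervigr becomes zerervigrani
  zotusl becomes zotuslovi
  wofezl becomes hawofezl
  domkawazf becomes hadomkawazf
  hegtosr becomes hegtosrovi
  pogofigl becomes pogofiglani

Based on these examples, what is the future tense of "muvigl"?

"muvigl" has second-to-last letter 'g'. The stems whose second-to-last letter is 'g' (pogofigl → pogofiglani, zerervigr → zerervigrani) add -ani.
The other patterns: stems whose second-to-last letter is 'z' add the prefix ha-; stems whose second-to-last letter is 's' add -ovi.
So muvigl → muviglani.

muviglani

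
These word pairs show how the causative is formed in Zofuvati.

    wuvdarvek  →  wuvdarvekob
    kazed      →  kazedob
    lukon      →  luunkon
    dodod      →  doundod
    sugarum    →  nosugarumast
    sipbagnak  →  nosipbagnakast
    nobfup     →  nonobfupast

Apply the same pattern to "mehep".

mehepob

kazed and dodod both end in -d yet inflect differently (kazedob, doundod), so the final letter is not what conditions the rule; the last vowel is.
"mehep" has last vowel 'e'. The stems whose last vowel is 'e' (wuvdarvek → wuvdarvekob, kazed → kazedob) add -ob.
So mehep → mehepob.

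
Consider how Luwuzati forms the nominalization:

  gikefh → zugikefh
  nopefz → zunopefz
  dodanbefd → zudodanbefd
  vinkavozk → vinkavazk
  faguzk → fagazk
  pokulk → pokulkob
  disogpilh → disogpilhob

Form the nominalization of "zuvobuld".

"zuvobuld" has second-to-last letter 'l'. The stems whose second-to-last letter is 'l' (pokulk → pokulkob, disogpilh → disogpilhob) add -ob.
The other patterns: stems whose second-to-last letter is 'f' add the prefix zu-; stems whose second-to-last letter is 'z' change the last vowel to 'a'.
So zuvobuld → zuvobuldob.

zuvobuldob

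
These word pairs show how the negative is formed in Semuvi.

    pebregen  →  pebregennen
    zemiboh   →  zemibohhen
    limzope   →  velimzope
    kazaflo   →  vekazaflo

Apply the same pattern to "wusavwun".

pebregen and limzope both have last vowel 'e' yet inflect differently (pebregennen, velimzope), so the last vowel is not what conditions the rule; whether the stem ends in a vowel or a consonant is.
"wusavwun" ends in a consonant. The stems ending in a consonant (zemiboh → zemibohhen, pebregen → pebregennen) double the final consonant and add -en.
The other pattern: stems ending in a vowel add the prefix ve-.
So wusavwun → wusavwunnen.

wusavwunnen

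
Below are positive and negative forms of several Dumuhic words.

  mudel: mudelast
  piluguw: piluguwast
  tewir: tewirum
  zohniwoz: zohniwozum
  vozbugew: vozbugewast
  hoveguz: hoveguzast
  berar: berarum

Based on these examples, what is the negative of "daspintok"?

hoveguz and zohniwoz both end in -z yet inflect differently (hoveguzast, zohniwozum), so the final letter is not what conditions the rule; the last vowel is.
"daspintok" has last vowel 'o'. The one such stem in the data (zohniwoz → zohniwozum) adds -um, so the same rule applies.
So daspintok → daspintokum.

daspintokum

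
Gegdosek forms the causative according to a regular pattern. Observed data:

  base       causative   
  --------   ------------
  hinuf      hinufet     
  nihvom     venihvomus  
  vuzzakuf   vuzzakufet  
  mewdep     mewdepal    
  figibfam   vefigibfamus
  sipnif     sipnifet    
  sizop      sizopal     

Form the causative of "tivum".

"tivum" ends in -m. The stems ending in -m (figibfam → vefigibfamus, nihvom → venihvomus) add ve- … -us around the stem.
So tivum → vetivumus.

vetivumus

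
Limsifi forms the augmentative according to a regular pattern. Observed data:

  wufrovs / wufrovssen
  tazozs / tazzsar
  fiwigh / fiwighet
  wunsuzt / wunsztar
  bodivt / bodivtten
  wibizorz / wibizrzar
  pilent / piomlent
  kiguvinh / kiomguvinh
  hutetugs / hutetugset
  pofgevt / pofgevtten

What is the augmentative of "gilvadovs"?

kiguvinh and fiwigh both end in -h yet inflect differently (kiomguvinh, fiwighet), so the final letter is not what conditions the rule; the second-to-last letter is.
"gilvadovs" has second-to-last letter 'v'. The stems whose second-to-last letter is 'v' (wufrovs → wufrovssen, pofgevt → pofgevtten, bodivt → bodivtten) double the final consonant and add -en.
The other patterns: stems whose second-to-last letter is 'n' insert -om- after the first vowel; stems whose second-to-last letter is 'g' add -et; stems whose second-to-last letter is 'r' or 'z' delete the last vowel and add -ar.
So gilvadovs → gilvadovssen.

gilvadovssen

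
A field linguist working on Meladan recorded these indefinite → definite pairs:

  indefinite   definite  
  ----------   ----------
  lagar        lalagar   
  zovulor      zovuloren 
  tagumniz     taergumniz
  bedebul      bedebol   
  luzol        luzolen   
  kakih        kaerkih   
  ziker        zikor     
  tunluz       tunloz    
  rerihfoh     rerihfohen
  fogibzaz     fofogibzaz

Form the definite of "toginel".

toginol

"toginel" has last vowel 'e'. The one such stem in the data (ziker → zikor) changes the last vowel to 'o' (as do tunluz, bedebul), so the same rule applies.
So toginel → toginol.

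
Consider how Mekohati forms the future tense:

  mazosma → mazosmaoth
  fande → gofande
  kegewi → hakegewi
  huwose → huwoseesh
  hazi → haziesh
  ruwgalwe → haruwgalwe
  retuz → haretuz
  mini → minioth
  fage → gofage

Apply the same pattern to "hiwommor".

hiwommoresh

"hiwommor" begins with h-. The stems beginning with h- (huwose → huwoseesh, hazi → haziesh) add -esh.
So hiwommor → hiwommoresh.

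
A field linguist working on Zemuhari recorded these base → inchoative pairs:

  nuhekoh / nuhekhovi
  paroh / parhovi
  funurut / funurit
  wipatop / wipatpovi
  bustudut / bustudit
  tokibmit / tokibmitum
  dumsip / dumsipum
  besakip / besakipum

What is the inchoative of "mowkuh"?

wipatop and besakip both end in -p yet inflect differently (wipatpovi, besakipum), so the final letter is not what conditions the rule; the last vowel is.
"mowkuh" has last vowel 'u'. The stems whose last vowel is 'u' (funurut → funurit, bustudut → bustudit) change the last vowel to 'i'.
So mowkuh → mowkih.

mowkih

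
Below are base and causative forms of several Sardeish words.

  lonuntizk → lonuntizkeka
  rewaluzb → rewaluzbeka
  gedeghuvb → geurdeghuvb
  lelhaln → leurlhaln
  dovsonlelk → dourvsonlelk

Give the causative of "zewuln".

zeurwuln

"zewuln" has second-to-last letter 'l'. The stems whose second-to-last letter is 'l' (dovsonlelk → dourvsonlelk, lelhaln → leurlhaln) insert -ur- after the first vowel.
The other pattern: stems whose second-to-last letter is 'z' add -eka.
So zewuln → zeurwuln.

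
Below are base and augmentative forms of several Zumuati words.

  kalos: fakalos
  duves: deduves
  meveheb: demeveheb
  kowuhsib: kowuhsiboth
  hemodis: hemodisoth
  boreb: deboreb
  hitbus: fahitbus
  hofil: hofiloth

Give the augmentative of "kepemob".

kowuhsib and meveheb both end in -b yet inflect differently (kowuhsiboth, demeveheb), so the final letter is not what conditions the rule; the last vowel is.
"kepemob" has last vowel 'o'. The one such stem in the data (kalos → fakalos) adds the prefix fa-, so the same rule applies.
So kepemob → fakepemob.

fakepemob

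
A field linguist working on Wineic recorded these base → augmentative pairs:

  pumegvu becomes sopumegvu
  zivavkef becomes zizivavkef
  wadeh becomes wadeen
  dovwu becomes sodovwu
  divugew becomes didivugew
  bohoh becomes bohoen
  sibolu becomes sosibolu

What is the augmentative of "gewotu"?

wadeh and zivavkef both have last vowel 'e' yet inflect differently (wadeen, zizivavkef), so the last vowel is not what conditions the rule; the final letter is.
"gewotu" ends in -u. The stems ending in -u (sibolu → sosibolu, pumegvu → sopumegvu, dovwu → sodovwu) add the prefix so-.
The other patterns: stems ending in -h drop the final letter and add -en; stems ending in -f or -w repeat the first consonant+vowel as a prefix.
So gewotu → sogewotu.

sogewotu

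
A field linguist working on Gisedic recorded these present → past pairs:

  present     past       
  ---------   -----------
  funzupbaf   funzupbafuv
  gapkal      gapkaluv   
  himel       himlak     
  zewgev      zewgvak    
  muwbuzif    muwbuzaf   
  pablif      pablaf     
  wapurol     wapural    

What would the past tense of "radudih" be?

gapkal and himel both end in -l yet inflect differently (gapkaluv, himlak), so the final letter is not what conditions the rule; the last vowel is.
"radudih" has last vowel 'i'. The stems whose last vowel is 'i' (muwbuzif → muwbuzaf, pablif → pablaf) change the last vowel to 'a'.
The other patterns: stems whose last vowel is 'a' add -uv; stems whose last vowel is 'e' delete the last vowel and add -ak.
So radudih → radudah.

radudah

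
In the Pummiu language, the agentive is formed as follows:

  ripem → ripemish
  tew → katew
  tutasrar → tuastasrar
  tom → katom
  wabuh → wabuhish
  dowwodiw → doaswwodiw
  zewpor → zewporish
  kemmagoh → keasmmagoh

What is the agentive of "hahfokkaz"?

"hahfokkaz" has 3 vowels. The stems with 3 vowels (tutasrar → tuastasrar, dowwodiw → doaswwodiw, kemmagoh → keasmmagoh) insert -as- after the first vowel.
The other patterns: stems with 1 vowel add the prefix ka-; stems with 2 vowels add -ish.
So hahfokkaz → haashfokkaz.

haashfokkaz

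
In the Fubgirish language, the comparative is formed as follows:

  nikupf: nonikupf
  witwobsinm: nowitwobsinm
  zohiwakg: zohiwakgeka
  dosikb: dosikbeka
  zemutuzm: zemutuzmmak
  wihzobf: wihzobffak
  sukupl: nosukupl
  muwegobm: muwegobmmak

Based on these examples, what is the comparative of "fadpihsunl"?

zemutuzm and witwobsinm both end in -m yet inflect differently (zemutuzmmak, nowitwobsinm), so the final letter is not what conditions the rule; the second-to-last letter is.
"fadpihsunl" has second-to-last letter 'n'. The one such stem in the data (witwobsinm → nowitwobsinm) adds the prefix no-, so the same rule applies.
So fadpihsunl → nofadpihsunl.

nofadpihsunl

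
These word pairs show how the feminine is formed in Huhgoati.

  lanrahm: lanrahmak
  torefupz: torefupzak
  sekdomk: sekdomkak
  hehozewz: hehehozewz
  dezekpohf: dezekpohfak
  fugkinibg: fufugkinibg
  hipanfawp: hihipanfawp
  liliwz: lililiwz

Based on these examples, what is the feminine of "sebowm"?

sesebowm

hehozewz and torefupz both end in -z yet inflect differently (hehehozewz, torefupzak), so the final letter is not what conditions the rule; the second-to-last letter is.
"sebowm" has second-to-last letter 'w'. The stems whose second-to-last letter is 'w' (hipanfawp → hihipanfawp, hehozewz → hehehozewz, liliwz → lililiwz) repeat the first consonant+vowel as a prefix.
The other pattern: stems whose second-to-last letter is 'h', 'm' or 'p' add -ak.
So sebowm → sesebowm.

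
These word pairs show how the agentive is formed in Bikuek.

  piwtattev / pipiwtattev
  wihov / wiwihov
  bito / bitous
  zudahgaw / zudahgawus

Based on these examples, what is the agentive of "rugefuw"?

wihov and bito both have last vowel 'o' yet inflect differently (wiwihov, bitous), so the last vowel is not what conditions the rule; the final letter is.
"rugefuw" ends in -w. The one such stem in the data (zudahgaw → zudahgawus) adds -us, so the same rule applies.
So rugefuw → rugefuwus.

rugefuwus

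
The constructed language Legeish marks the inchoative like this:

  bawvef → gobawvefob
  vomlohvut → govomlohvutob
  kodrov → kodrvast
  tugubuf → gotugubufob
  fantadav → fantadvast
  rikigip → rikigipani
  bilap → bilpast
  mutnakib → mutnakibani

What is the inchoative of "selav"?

selvast

"selav" has last vowel 'a'. The stems whose last vowel is 'a' (bilap → bilpast, fantadav → fantadvast) delete the last vowel and add -ast.
So selav → selvast.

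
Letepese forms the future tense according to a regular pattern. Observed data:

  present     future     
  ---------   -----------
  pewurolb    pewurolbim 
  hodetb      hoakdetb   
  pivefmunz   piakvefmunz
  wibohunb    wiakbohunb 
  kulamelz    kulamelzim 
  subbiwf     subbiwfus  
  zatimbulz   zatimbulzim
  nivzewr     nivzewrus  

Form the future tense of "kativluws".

kativluwsus

pewurolb and hodetb both end in -b yet inflect differently (pewurolbim, hoakdetb), so the final letter is not what conditions the rule; the second-to-last letter is.
"kativluws" has second-to-last letter 'w'. The stems whose second-to-last letter is 'w' (nivzewr → nivzewrus, subbiwf → subbiwfus) add -us.
So kativluws → kativluwsus.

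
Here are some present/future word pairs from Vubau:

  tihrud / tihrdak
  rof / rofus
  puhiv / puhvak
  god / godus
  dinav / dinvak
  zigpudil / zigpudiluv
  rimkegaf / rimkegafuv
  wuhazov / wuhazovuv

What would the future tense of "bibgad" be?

bibgdak

god and tihrud both end in -d yet inflect differently (godus, tihrdak), so the final letter is not what conditions the rule; the number of vowels is.
"bibgad" has 2 vowels. The stems with 2 vowels (puhiv → puhvak, tihrud → tihrdak, dinav → dinvak) delete the last vowel and add -ak.
The other patterns: stems with 1 vowel add -us; stems with 3 vowels add -uv.
So bibgad → bibgdak.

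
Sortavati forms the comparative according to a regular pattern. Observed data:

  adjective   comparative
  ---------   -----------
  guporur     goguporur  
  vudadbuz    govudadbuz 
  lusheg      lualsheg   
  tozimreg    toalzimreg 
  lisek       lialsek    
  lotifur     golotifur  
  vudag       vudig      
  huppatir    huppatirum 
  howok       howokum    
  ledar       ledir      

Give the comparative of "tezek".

tealzek

howok and lisek both end in -k yet inflect differently (howokum, lialsek), so the final letter is not what conditions the rule; the last vowel is.
"tezek" has last vowel 'e'. The stems whose last vowel is 'e' (lusheg → lualsheg, tozimreg → toalzimreg, lisek → lialsek) insert -al- after the first vowel.
The other patterns: stems whose last vowel is 'i' or 'o' add -um; stems whose last vowel is 'u' add the prefix go-; stems whose last vowel is 'a' change the last vowel to 'i'.
So tezek → tealzek.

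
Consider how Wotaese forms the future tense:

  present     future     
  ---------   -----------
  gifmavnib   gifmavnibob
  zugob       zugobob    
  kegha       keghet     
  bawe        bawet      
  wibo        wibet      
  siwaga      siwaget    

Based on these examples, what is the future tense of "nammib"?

nammibob

"nammib" ends in a consonant. The stems ending in a consonant (gifmavnib → gifmavnibob, zugob → zugobob) add -ob.
So nammib → nammibob.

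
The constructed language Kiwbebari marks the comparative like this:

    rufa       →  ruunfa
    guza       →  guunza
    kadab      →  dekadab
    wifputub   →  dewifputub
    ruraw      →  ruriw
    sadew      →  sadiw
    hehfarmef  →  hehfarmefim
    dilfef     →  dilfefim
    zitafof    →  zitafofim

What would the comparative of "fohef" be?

rufa and kadab both have last vowel 'a' yet inflect differently (ruunfa, dekadab), so the last vowel is not what conditions the rule; the final letter is.
"fohef" ends in -f. The stems ending in -f (hehfarmef → hehfarmefim, dilfef → dilfefim, zitafof → zitafofim) add -im.
The other patterns: stems ending in -a insert -un- after the first vowel; stems ending in -b add the prefix de-; stems ending in -w change the last vowel to 'i'.
So fohef → fohefim.

fohefim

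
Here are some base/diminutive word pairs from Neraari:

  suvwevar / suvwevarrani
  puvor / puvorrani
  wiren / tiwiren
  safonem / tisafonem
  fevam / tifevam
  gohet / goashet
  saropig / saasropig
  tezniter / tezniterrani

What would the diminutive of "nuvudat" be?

tezniter and gohet both have last vowel 'e' yet inflect differently (tezniterrani, goashet), so the last vowel is not what conditions the rule; the final letter is.
"nuvudat" ends in -t. The one such stem in the data (gohet → goashet) inserts -as- after the first vowel (as does saropig), so the same rule applies.
So nuvudat → nuasvudat.

nuasvudat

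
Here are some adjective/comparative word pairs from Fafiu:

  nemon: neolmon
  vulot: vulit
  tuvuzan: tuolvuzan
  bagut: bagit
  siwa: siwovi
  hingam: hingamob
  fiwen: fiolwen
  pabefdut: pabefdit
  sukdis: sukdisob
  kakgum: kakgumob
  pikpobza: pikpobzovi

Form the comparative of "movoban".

tuvuzan and siwa both have last vowel 'a' yet inflect differently (tuolvuzan, siwovi), so the last vowel is not what conditions the rule; the final letter is.
"movoban" ends in -n. The stems ending in -n (fiwen → fiolwen, tuvuzan → tuolvuzan, nemon → neolmon) insert -ol- after the first vowel.
The other patterns: stems ending in -a drop the final letter and add -ovi; stems ending in -t change the last vowel to 'i'; stems ending in -m or -s add -ob.
So movoban → moolvoban.

moolvoban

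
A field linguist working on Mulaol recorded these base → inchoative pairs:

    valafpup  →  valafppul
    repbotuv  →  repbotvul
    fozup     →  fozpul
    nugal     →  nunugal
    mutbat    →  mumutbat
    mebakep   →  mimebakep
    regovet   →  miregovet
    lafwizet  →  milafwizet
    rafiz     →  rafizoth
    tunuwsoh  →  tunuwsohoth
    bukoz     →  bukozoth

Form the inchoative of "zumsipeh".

mizumsipeh

valafpup and mebakep both end in -p yet inflect differently (valafppul, mimebakep), so the final letter is not what conditions the rule; the last vowel is.
"zumsipeh" has last vowel 'e'. The stems whose last vowel is 'e' (mebakep → mimebakep, regovet → miregovet, lafwizet → milafwizet) add the prefix mi-.
So zumsipeh → mizumsipeh.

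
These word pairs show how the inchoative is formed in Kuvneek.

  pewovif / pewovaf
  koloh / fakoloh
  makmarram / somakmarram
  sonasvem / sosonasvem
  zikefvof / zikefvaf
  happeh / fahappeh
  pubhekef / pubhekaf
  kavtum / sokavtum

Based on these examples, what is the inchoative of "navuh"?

fanavuh

pubhekef and sonasvem both have last vowel 'e' yet inflect differently (pubhekaf, sosonasvem), so the last vowel is not what conditions the rule; the final letter is.
"navuh" ends in -h. The stems ending in -h (happeh → fahappeh, koloh → fakoloh) add the prefix fa-.
The other patterns: stems ending in -f change the last vowel to 'a'; stems ending in -m add the prefix so-.
So navuh → fanavuh.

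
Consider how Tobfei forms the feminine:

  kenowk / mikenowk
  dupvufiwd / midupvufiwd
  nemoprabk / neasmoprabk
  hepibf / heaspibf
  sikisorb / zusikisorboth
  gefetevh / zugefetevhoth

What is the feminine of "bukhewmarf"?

"bukhewmarf" has second-to-last letter 'r'. The one such stem in the data (sikisorb → zusikisorboth) adds zu- … -oth around the stem, so the same rule applies.
So bukhewmarf → zubukhewmarfoth.

zubukhewmarfoth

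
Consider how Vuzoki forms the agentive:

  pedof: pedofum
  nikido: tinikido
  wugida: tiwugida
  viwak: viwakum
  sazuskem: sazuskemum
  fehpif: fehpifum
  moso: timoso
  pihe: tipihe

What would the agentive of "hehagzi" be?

tihehagzi

pedof and nikido both have last vowel 'o' yet inflect differently (pedofum, tinikido), so the last vowel is not what conditions the rule; whether the stem ends in a vowel or a consonant is.
"hehagzi" ends in a vowel. The stems ending in a vowel (nikido → tinikido, moso → timoso, pihe → tipihe) add the prefix ti-.
So hehagzi → tihehagzi.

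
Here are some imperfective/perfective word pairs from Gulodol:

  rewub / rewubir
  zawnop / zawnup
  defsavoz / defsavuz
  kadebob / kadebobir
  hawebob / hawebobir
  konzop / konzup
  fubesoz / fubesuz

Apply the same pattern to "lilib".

lilibir

"lilib" ends in -b. The stems ending in -b (kadebob → kadebobir, rewub → rewubir, hawebob → hawebobir) add -ir.
The other pattern: stems ending in -p or -z change the last vowel to 'u'.
So lilib → lilibir.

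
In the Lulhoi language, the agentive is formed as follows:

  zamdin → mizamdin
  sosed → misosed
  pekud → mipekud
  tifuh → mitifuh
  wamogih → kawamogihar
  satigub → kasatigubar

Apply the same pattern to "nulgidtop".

kanulgidtopar

"nulgidtop" has 3 vowels. The stems with 3 vowels (wamogih → kawamogihar, satigub → kasatigubar) add ka- … -ar around the stem.
The other pattern: stems with 2 vowels add the prefix mi-.
So nulgidtop → kanulgidtopar.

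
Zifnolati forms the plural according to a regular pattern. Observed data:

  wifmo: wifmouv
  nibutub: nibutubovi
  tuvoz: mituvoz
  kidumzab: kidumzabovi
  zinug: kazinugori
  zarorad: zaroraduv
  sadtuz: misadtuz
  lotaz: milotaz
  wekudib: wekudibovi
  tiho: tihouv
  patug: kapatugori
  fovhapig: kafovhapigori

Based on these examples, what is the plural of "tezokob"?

zarorad and kidumzab both have last vowel 'a' yet inflect differently (zaroraduv, kidumzabovi), so the last vowel is not what conditions the rule; the final letter is.
"tezokob" ends in -b. The stems ending in -b (kidumzab → kidumzabovi, wekudib → wekudibovi, nibutub → nibutubovi) add -ovi.
The other patterns: stems ending in -d or -o add -uv; stems ending in -z add the prefix mi-; stems ending in -g add ka- … -ori around the stem.
So tezokob → tezokobovi.

tezokobovi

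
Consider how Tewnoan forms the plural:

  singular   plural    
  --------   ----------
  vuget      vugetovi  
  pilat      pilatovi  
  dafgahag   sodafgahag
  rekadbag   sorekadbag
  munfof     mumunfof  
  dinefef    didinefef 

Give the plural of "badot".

badotovi

pilat and dafgahag both have last vowel 'a' yet inflect differently (pilatovi, sodafgahag), so the last vowel is not what conditions the rule; the final letter is.
"badot" ends in -t. The stems ending in -t (vuget → vugetovi, pilat → pilatovi) add -ovi.
So badot → badotovi.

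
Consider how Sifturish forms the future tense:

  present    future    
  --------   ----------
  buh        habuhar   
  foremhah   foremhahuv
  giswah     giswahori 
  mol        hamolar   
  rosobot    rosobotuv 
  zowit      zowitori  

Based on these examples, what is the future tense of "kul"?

buh and giswah both end in -h yet inflect differently (habuhar, giswahori), so the final letter is not what conditions the rule; the number of vowels is.
"kul" has 1 vowel. The stems with 1 vowel (mol → hamolar, buh → habuhar) add ha- … -ar around the stem.
So kul → hakular.

hakular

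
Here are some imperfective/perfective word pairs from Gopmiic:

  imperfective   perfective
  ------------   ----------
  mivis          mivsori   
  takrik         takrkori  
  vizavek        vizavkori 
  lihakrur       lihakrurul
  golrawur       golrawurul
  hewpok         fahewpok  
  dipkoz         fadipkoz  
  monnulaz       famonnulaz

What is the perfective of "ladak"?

takrik and hewpok both end in -k yet inflect differently (takrkori, fahewpok), so the final letter is not what conditions the rule; the last vowel is.
"ladak" has last vowel 'a'. The one such stem in the data (monnulaz → famonnulaz) adds the prefix fa-, so the same rule applies.
The other patterns: stems whose last vowel is 'e' or 'i' delete the last vowel and add -ori; stems whose last vowel is 'u' add -ul.
So ladak → faladak.

faladak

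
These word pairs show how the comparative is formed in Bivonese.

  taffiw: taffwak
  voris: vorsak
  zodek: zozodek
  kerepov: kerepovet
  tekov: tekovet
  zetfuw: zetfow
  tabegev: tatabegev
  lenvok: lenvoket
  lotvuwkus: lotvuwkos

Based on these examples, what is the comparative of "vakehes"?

lenvok and zodek both end in -k yet inflect differently (lenvoket, zozodek), so the final letter is not what conditions the rule; the last vowel is.
"vakehes" has last vowel 'e'. The stems whose last vowel is 'e' (zodek → zozodek, tabegev → tatabegev) repeat the first consonant+vowel as a prefix.
So vakehes → vavakehes.

vavakehes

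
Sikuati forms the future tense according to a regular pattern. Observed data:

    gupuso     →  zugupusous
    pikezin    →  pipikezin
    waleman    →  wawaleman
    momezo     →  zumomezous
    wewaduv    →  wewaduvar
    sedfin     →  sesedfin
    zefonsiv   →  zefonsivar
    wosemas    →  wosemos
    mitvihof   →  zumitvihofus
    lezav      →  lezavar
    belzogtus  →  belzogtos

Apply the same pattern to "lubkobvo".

zulubkobvous

lezav and wosemas both have last vowel 'a' yet inflect differently (lezavar, wosemos), so the last vowel is not what conditions the rule; the final letter is.
"lubkobvo" ends in -o. The stems ending in -o (momezo → zumomezous, gupuso → zugupusous) add zu- … -us around the stem.
The other patterns: stems ending in -v add -ar; stems ending in -s change the last vowel to 'o'; stems ending in -n repeat the first consonant+vowel as a prefix.
So lubkobvo → zulubkobvous.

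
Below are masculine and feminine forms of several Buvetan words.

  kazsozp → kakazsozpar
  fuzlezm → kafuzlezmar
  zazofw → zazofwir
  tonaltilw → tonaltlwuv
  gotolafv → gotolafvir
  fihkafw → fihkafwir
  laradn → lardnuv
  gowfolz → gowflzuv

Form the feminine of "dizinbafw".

dizinbafwir

zazofw and tonaltilw both end in -w yet inflect differently (zazofwir, tonaltlwuv), so the final letter is not what conditions the rule; the second-to-last letter is.
"dizinbafw" has second-to-last letter 'f'. The stems whose second-to-last letter is 'f' (gotolafv → gotolafvir, zazofw → zazofwir, fihkafw → fihkafwir) add -ir.
The other patterns: stems whose second-to-last letter is 'z' add ka- … -ar around the stem; stems whose second-to-last letter is 'd' or 'l' delete the last vowel and add -uv.
So dizinbafw → dizinbafwir.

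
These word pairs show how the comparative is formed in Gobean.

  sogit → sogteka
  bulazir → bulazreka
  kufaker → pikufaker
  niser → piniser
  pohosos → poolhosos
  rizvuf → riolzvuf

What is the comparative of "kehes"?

pikehes

"kehes" has last vowel 'e'. The stems whose last vowel is 'e' (kufaker → pikufaker, niser → piniser) add the prefix pi-.
The other patterns: stems whose last vowel is 'i' delete the last vowel and add -eka; stems whose last vowel is 'o' or 'u' insert -ol- after the first vowel.
So kehes → pikehes.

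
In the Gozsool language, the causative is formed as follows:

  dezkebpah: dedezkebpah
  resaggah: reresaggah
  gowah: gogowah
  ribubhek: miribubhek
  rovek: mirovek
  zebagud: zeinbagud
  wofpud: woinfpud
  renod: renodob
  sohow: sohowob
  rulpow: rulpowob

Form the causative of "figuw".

fiinguw

zebagud and renod both end in -d yet inflect differently (zeinbagud, renodob), so the final letter is not what conditions the rule; the last vowel is.
"figuw" has last vowel 'u'. The stems whose last vowel is 'u' (zebagud → zeinbagud, wofpud → woinfpud) insert -in- after the first vowel.
So figuw → fiinguw.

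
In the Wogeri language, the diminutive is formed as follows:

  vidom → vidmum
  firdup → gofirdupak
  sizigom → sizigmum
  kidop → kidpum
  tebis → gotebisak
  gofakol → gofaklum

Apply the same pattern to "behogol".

kidop and firdup both end in -p yet inflect differently (kidpum, gofirdupak), so the final letter is not what conditions the rule; the last vowel is.
"behogol" has last vowel 'o'. The stems whose last vowel is 'o' (vidom → vidmum, kidop → kidpum, sizigom → sizigmum) delete the last vowel and add -um.
So behogol → behoglum.

behoglum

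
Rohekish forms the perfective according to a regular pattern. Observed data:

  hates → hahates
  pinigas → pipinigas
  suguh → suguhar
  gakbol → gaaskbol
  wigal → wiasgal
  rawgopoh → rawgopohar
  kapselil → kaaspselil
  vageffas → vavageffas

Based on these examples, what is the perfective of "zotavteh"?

zotavtehar

wigal and vageffas both have last vowel 'a' yet inflect differently (wiasgal, vavageffas), so the last vowel is not what conditions the rule; the final letter is.
"zotavteh" ends in -h. The stems ending in -h (rawgopoh → rawgopohar, suguh → suguhar) add -ar.
The other patterns: stems ending in -l insert -as- after the first vowel; stems ending in -s repeat the first consonant+vowel as a prefix.
So zotavteh → zotavtehar.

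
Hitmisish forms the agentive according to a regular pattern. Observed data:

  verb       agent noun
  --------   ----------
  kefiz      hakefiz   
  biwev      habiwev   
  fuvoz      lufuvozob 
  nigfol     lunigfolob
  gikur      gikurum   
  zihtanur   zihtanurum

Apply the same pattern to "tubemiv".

hatubemiv

kefiz and fuvoz both end in -z yet inflect differently (hakefiz, lufuvozob), so the final letter is not what conditions the rule; the last vowel is.
"tubemiv" has last vowel 'i'. The one such stem in the data (kefiz → hakefiz) adds the prefix ha-, so the same rule applies.
The other patterns: stems whose last vowel is 'o' add lu- … -ob around the stem; stems whose last vowel is 'u' add -um.
So tubemiv → hatubemiv.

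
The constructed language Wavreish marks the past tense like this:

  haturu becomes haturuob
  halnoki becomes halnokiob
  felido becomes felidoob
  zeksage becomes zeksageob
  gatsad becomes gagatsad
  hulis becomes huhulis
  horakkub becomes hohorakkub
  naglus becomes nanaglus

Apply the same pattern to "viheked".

viviheked

"viheked" ends in a consonant. The stems ending in a consonant (gatsad → gagatsad, hulis → huhulis, horakkub → hohorakkub) repeat the first consonant+vowel as a prefix.
The other pattern: stems ending in a vowel add -ob.
So viheked → viviheked.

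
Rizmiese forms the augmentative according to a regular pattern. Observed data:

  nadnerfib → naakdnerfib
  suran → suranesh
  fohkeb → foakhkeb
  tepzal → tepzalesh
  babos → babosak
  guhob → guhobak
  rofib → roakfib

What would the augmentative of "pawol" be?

pawolak

"pawol" has last vowel 'o'. The stems whose last vowel is 'o' (babos → babosak, guhob → guhobak) add -ak.
So pawol → pawolak.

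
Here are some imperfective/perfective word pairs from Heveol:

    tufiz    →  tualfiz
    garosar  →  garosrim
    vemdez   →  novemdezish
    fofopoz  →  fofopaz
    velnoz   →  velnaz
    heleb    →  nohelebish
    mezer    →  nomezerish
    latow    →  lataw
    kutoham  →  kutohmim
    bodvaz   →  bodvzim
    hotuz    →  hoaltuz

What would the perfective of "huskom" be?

huskam

"huskom" has last vowel 'o'. The stems whose last vowel is 'o' (fofopoz → fofopaz, latow → lataw, velnoz → velnaz) change the last vowel to 'a'.
The other patterns: stems whose last vowel is 'a' delete the last vowel and add -im; stems whose last vowel is 'e' add no- … -ish around the stem; stems whose last vowel is 'i' or 'u' insert -al- after the first vowel.
So huskom → huskam.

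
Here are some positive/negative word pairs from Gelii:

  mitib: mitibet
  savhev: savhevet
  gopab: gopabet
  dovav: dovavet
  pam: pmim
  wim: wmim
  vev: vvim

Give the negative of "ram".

rmim

savhev and vev both end in -v yet inflect differently (savhevet, vvim), so the final letter is not what conditions the rule; the number of vowels is.
"ram" has 1 vowel. The stems with 1 vowel (pam → pmim, wim → wmim, vev → vvim) delete the last vowel and add -im.
So ram → rmim.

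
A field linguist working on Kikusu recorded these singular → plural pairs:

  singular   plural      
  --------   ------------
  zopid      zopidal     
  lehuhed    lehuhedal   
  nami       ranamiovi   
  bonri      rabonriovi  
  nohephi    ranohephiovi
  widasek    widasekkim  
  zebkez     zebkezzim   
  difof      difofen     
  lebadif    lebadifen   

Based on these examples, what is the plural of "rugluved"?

rugluvedal

zopid and nami both have last vowel 'i' yet inflect differently (zopidal, ranamiovi), so the last vowel is not what conditions the rule; the final letter is.
"rugluved" ends in -d. The stems ending in -d (zopid → zopidal, lehuhed → lehuhedal) add -al.
The other patterns: stems ending in -i add ra- … -ovi around the stem; stems ending in -k or -z double the final consonant and add -im; stems ending in -f add -en.
So rugluved → rugluvedal.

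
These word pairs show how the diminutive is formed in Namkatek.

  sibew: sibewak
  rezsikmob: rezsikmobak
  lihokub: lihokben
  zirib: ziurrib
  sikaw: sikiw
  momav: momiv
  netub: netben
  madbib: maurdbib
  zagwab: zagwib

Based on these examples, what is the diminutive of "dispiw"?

diurspiw

zirib and zagwab both end in -b yet inflect differently (ziurrib, zagwib), so the final letter is not what conditions the rule; the last vowel is.
"dispiw" has last vowel 'i'. The stems whose last vowel is 'i' (zirib → ziurrib, madbib → maurdbib) insert -ur- after the first vowel.
So dispiw → diurspiw.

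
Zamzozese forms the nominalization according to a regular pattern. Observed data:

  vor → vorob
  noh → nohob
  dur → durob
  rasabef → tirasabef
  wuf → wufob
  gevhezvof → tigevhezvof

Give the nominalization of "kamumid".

tikamumid

wuf and rasabef both end in -f yet inflect differently (wufob, tirasabef), so the final letter is not what conditions the rule; the number of vowels is.
"kamumid" has 3 vowels. The stems with 3 vowels (rasabef → tirasabef, gevhezvof → tigevhezvof) add the prefix ti-.
The other pattern: stems with 1 vowel add -ob.
So kamumid → tikamumid.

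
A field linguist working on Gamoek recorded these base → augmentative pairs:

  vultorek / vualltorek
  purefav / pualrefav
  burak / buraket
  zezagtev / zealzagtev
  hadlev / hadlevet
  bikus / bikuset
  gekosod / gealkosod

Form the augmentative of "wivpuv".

zezagtev and hadlev both end in -v yet inflect differently (zealzagtev, hadlevet), so the final letter is not what conditions the rule; the number of vowels is.
"wivpuv" has 2 vowels. The stems with 2 vowels (bikus → bikuset, hadlev → hadlevet, burak → buraket) add -et.
The other pattern: stems with 3 vowels insert -al- after the first vowel.
So wivpuv → wivpuvet.

wivpuvet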